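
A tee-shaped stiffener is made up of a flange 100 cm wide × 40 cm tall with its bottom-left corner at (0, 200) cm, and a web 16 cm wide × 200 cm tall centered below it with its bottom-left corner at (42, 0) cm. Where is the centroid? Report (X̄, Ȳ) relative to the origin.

X̄ = 50.00 cm, Ȳ = 166.67 cm

web: A = 16 × 200 = 3200.00, centroid at (50.00, 100.00).
flange: A = 100 × 40 = 4000.00, centroid at (50.00, 220.00).
ΣA = 7200.00 cm², ΣAX̄ = 360000.00 cm³, ΣAȲ = 1200000.00 cm³.
X̄ = 360000.00/7200.00 = 50.00 cm; Ȳ = 1200000.00/7200.00 = 166.67 cm.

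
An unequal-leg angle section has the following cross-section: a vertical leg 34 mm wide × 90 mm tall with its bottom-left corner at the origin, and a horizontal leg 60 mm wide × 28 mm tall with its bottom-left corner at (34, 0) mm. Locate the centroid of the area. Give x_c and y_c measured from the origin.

vertical leg: A = 34 × 90 = 3060.00, centroid at (17.00, 45.00).
horizontal leg: A = 60 × 28 = 1680.00, centroid at (64.00, 14.00).
ΣA = 4740.00 mm²
ΣAx_c = (3060.00)(17.00) + (1680.00)(64.00) = 159540.00 mm³
ΣAy_c = (3060.00)(45.00) + (1680.00)(14.00) = 161220.00 mm³
x_c = 159540.00 / 4740.00 = 33.66 mm
y_c = 161220.00 / 4740.00 = 34.01 mm

x_c = 33.66 mm, y_c = 34.01 mm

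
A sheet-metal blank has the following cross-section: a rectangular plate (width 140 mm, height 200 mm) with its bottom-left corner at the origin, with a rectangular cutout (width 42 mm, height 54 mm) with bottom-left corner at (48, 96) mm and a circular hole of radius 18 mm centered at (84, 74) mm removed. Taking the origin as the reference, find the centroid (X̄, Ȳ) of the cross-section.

X̄ = 69.52 mm, Ȳ = 98.96 mm

plate: A = 140 × 200 = 28000.00, centroid at (70.00, 100.00).
hole 1: A = −(42 × 54) = -2268.00, centroid at (69.00, 123.00).
hole 2: A = −π·18² = -1017.88, centroid at (84.00, 74.00).
ΣA = 24714.12 mm², ΣAX̄ = 1718006.41 mm³, ΣAȲ = 2445713.17 mm³.
X̄ = 1718006.41/24714.12 = 69.52 mm; Ȳ = 2445713.17/24714.12 = 98.96 mm.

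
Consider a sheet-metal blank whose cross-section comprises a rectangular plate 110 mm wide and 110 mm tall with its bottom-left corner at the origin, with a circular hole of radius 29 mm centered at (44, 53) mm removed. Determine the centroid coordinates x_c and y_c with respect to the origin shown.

plate: A = 110 × 110 = 12100.00, centroid at (55.00, 55.00).
hole: A = −π·29² = -2642.08, centroid at (44.00, 53.00).
ΣA = 9457.92 mm², ΣAx_c = 549248.51 mm³, ΣAy_c = 525469.79 mm³.
x_c = 549248.51/9457.92 = 58.07 mm; y_c = 525469.79/9457.92 = 55.56 mm.

x_c = 58.07 mm, y_c = 55.56 mm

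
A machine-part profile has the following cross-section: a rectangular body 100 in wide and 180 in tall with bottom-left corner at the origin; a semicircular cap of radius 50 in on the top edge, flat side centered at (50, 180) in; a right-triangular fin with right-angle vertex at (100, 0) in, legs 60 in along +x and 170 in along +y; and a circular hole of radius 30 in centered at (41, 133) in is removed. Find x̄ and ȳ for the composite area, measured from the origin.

rectangular body: A = 100 × 180 = 18000.00, centroid at (50.00, 90.00).
semicircular top: A = ½π·50² = 3926.99, centroid at (50.00, 201.22).
triangular fin: A = ½·60·170 = 5100.00, centroid at (120.00, 56.67).
hole: A = −π·30² = -2827.43, centroid at (41.00, 133.00).
ΣA = 24199.56 in², ΣAx̄ = 1592424.77 in³, ΣAȳ = 2323143.04 in³.
x̄ = 1592424.77/24199.56 = 65.80 in; ȳ = 2323143.04/24199.56 = 96.00 in.

x̄ = 65.80 in, ȳ = 96.00 in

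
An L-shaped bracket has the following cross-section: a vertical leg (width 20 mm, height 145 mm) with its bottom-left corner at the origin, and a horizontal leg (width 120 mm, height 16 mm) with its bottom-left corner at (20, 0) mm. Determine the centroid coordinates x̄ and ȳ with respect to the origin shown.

vertical leg: A = 20 × 145 = 2900.00, centroid at (10.00, 72.50).
horizontal leg: A = 120 × 16 = 1920.00, centroid at (80.00, 8.00).
ΣA = 4820.00 mm²
ΣAx̄ = (2900.00)(10.00) + (1920.00)(80.00) = 182600.00 mm³
ΣAȳ = (2900.00)(72.50) + (1920.00)(8.00) = 225610.00 mm³
x̄ = 182600.00 / 4820.00 = 37.88 mm
ȳ = 225610.00 / 4820.00 = 46.81 mm

x̄ = 37.88 mm, ȳ = 46.81 mm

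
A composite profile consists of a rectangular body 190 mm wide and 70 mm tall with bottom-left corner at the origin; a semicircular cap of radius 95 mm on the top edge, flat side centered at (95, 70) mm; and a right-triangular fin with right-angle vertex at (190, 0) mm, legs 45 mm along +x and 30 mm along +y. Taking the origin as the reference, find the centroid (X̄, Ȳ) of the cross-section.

X̄ = 97.64 mm, Ȳ = 72.33 mm

rectangular body: A = 190 × 70 = 13300.00, centroid at (95.00, 35.00).
semicircular top: A = ½π·95² = 14176.44, centroid at (95.00, 110.32).
triangular fin: A = ½·45·30 = 675.00, centroid at (205.00, 10.00).
ΣA = 28151.44 mm²
ΣAX̄ = (13300.00)(95.00) + (14176.44)(95.00) + (675.00)(205.00) = 2748636.50 mm³
ΣAȲ = (13300.00)(35.00) + (14176.44)(110.32) + (675.00)(10.00) = 2036183.91 mm³
X̄ = 2748636.50 / 28151.44 = 97.64 mm
Ȳ = 2036183.91 / 28151.44 = 72.33 mm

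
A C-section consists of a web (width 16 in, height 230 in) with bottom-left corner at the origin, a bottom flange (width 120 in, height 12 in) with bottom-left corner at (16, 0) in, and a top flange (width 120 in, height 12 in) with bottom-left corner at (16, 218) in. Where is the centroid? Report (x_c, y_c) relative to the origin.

web: A = 16 × 230 = 3680.00, centroid at (8.00, 115.00).
bottom flange: A = 120 × 12 = 1440.00, centroid at (76.00, 6.00).
top flange: A = 120 × 12 = 1440.00, centroid at (76.00, 224.00).
ΣA = 6560.00 in², ΣAx_c = 248320.00 in³, ΣAy_c = 754400.00 in³.
x_c = 248320.00/6560.00 = 37.85 in; y_c = 754400.00/6560.00 = 115.00 in.

x_c = 37.85 in, y_c = 115.00 in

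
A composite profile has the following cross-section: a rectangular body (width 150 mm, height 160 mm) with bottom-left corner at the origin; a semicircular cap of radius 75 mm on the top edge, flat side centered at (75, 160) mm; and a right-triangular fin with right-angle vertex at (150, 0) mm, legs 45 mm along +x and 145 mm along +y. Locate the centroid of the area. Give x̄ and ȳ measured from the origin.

x̄ = 83.13 mm, ȳ = 104.51 mm

rectangular body: A = 150 × 160 = 24000.00, centroid at (75.00, 80.00).
semicircular top: A = ½π·75² = 8835.73, centroid at (75.00, 191.83).
triangular fin: A = ½·45·145 = 3262.50, centroid at (165.00, 48.33).
ΣA = 36098.23 mm², ΣAx̄ = 3000992.20 mm³, ΣAȳ = 3772654.19 mm³.
x̄ = 3000992.20/36098.23 = 83.13 mm; ȳ = 3772654.19/36098.23 = 104.51 mm.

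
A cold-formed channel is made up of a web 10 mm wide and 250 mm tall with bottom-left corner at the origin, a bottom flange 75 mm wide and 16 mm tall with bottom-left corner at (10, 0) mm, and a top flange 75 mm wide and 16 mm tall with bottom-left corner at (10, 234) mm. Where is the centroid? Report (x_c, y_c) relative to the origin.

web: A = 10 × 250 = 2500.00, centroid at (5.00, 125.00).
bottom flange: A = 75 × 16 = 1200.00, centroid at (47.50, 8.00).
top flange: A = 75 × 16 = 1200.00, centroid at (47.50, 242.00).
ΣA = 4900.00 mm², ΣAx_c = 126500.00 mm³, ΣAy_c = 612500.00 mm³.
x_c = 126500.00/4900.00 = 25.82 mm; y_c = 612500.00/4900.00 = 125.00 mm.

x_c = 25.82 mm, y_c = 125.00 mm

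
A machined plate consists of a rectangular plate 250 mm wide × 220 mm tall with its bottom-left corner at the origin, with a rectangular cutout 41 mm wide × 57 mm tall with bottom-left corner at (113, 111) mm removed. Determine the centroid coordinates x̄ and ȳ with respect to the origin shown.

x̄ = 124.62 mm, ȳ = 108.69 mm

plate: A = 250 × 220 = 55000.00, centroid at (125.00, 110.00).
hole: A = −(41 × 57) = -2337.00, centroid at (133.50, 139.50).
ΣA = 52663.00 mm², ΣAx̄ = 6563010.50 mm³, ΣAȳ = 5723988.50 mm³.
x̄ = 6563010.50/52663.00 = 124.62 mm; ȳ = 5723988.50/52663.00 = 108.69 mm.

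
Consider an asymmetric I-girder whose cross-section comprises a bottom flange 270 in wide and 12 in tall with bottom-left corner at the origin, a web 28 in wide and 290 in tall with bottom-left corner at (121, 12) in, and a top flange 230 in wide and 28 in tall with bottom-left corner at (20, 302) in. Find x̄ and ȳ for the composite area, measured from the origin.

Part | A | x̄ᵢ | ȳᵢ | A·x̄ᵢ | A·ȳᵢ
bottom flange | 3240.00 | 135.00 | 6.00 | 437400.00 | 19440.00
web | 8120.00 | 135.00 | 157.00 | 1096200.00 | 1274840.00
top flange | 6440.00 | 135.00 | 316.00 | 869400.00 | 2035040.00
Σ | 17800.00 |  |  | 2403000.00 | 3329320.00
x̄ = 2403000.00 / 17800.00 = 135.00 in
ȳ = 3329320.00 / 17800.00 = 187.04 in

x̄ = 135.00 in, ȳ = 187.04 in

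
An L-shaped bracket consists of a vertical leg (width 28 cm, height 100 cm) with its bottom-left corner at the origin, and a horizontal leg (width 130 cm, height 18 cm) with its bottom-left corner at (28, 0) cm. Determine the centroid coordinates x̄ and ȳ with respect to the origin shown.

vertical leg: A = 28 × 100 = 2800.00, centroid at (14.00, 50.00).
horizontal leg: A = 130 × 18 = 2340.00, centroid at (93.00, 9.00).
ΣA = 5140.00 cm²
ΣAx̄ = (2800.00)(14.00) + (2340.00)(93.00) = 256820.00 cm³
ΣAȳ = (2800.00)(50.00) + (2340.00)(9.00) = 161060.00 cm³
x̄ = 256820.00 / 5140.00 = 49.96 cm
ȳ = 161060.00 / 5140.00 = 31.33 cm

x̄ = 49.96 cm, ȳ = 31.33 cm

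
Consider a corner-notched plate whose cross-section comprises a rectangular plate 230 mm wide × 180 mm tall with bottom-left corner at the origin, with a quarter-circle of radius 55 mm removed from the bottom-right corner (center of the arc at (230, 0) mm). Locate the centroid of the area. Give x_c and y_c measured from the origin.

x_c = 109.42 mm, y_c = 94.06 mm

Part | A | x̄ᵢ | ȳᵢ | A·x̄ᵢ | A·ȳᵢ
plate | 41400.00 | 115.00 | 90.00 | 4761000.00 | 3726000.00
removed quarter-circle | -2375.83 | 206.66 | 23.34 | -490982.44 | -55458.33
Σ | 39024.17 |  |  | 4270017.56 | 3670541.67
x_c = 4270017.56 / 39024.17 = 109.42 mm
y_c = 3670541.67 / 39024.17 = 94.06 mm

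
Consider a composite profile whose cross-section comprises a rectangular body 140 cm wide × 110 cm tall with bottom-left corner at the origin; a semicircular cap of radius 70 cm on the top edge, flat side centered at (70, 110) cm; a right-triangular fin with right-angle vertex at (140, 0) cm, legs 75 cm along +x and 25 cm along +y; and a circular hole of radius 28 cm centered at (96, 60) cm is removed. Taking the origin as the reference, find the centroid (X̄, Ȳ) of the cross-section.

rectangular body: A = 140 × 110 = 15400.00, centroid at (70.00, 55.00).
semicircular top: A = ½π·70² = 7696.90, centroid at (70.00, 139.71).
triangular fin: A = ½·75·25 = 937.50, centroid at (165.00, 8.33).
hole: A = −π·28² = -2463.01, centroid at (96.00, 60.00).
ΣA = 21571.39 cm²
ΣAX̄ = (15400.00)(70.00) + (7696.90)(70.00) + (937.50)(165.00) + (-2463.01)(96.00) = 1535021.81 cm³
ΣAȲ = (15400.00)(55.00) + (7696.90)(139.71) + (937.50)(8.33) + (-2463.01)(60.00) = 1782357.87 cm³
X̄ = 1535021.81 / 21571.39 = 71.16 cm
Ȳ = 1782357.87 / 21571.39 = 82.63 cm

X̄ = 71.16 cm, Ȳ = 82.63 cm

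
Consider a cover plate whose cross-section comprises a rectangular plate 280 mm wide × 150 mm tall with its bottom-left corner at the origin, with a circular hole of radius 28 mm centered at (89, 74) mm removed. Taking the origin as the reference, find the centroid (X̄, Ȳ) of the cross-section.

X̄ = 143.18 mm, Ȳ = 75.06 mm

Part | A | x̄ᵢ | ȳᵢ | A·x̄ᵢ | A·ȳᵢ
plate | 42000.00 | 140.00 | 75.00 | 5880000.00 | 3150000.00
hole | -2463.01 | 89.00 | 74.00 | -219207.77 | -182262.64
Σ | 39536.99 |  |  | 5660792.23 | 2967737.36
X̄ = 5660792.23 / 39536.99 = 143.18 mm
Ȳ = 2967737.36 / 39536.99 = 75.06 mm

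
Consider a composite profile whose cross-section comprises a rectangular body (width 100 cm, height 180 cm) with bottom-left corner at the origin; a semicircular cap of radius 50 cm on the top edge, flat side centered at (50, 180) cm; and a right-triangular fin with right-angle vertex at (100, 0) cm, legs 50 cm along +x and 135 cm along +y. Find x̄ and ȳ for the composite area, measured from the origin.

rectangular body: A = 100 × 180 = 18000.00, centroid at (50.00, 90.00).
semicircular top: A = ½π·50² = 3926.99, centroid at (50.00, 201.22).
triangular fin: A = ½·50·135 = 3375.00, centroid at (116.67, 45.00).
ΣA = 25301.99 cm²
ΣAx̄ = (18000.00)(50.00) + (3926.99)(50.00) + (3375.00)(116.67) = 1490099.54 cm³
ΣAȳ = (18000.00)(90.00) + (3926.99)(201.22) + (3375.00)(45.00) = 2562066.68 cm³
x̄ = 1490099.54 / 25301.99 = 58.89 cm
ȳ = 2562066.68 / 25301.99 = 101.26 cm

x̄ = 58.89 cm, ȳ = 101.26 cm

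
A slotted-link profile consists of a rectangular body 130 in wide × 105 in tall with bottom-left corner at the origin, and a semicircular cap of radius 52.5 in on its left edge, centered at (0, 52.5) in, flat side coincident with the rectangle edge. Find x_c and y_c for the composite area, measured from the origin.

rectangular body: A = 130 × 105 = 13650.00, centroid at (65.00, 52.50).
semicircular end: A = ½π·52.5² = 4329.51, centroid at (-22.28, 52.50).
ΣA = 17979.51 in², ΣAx_c = 790781.25 in³, ΣAy_c = 943924.14 in³.
x_c = 790781.25/17979.51 = 43.98 in; y_c = 943924.14/17979.51 = 52.50 in.

x_c = 43.98 in, y_c = 52.50 in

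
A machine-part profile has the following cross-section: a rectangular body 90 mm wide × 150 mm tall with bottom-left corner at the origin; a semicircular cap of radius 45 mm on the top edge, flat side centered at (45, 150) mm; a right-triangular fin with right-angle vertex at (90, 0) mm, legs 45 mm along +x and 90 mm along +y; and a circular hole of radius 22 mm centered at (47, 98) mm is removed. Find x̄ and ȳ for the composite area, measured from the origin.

x̄ = 51.89 mm, ȳ = 85.08 mm

Part | A | x̄ᵢ | ȳᵢ | A·x̄ᵢ | A·ȳᵢ
rectangular body | 13500.00 | 45.00 | 75.00 | 607500.00 | 1012500.00
semicircular top | 3180.86 | 45.00 | 169.10 | 143138.82 | 537879.38
triangular fin | 2025.00 | 105.00 | 30.00 | 212625.00 | 60750.00
hole | -1520.53 | 47.00 | 98.00 | -71464.95 | -149012.02
Σ | 17185.33 |  |  | 891798.87 | 1462117.36
x̄ = 891798.87 / 17185.33 = 51.89 mm
ȳ = 1462117.36 / 17185.33 = 85.08 mm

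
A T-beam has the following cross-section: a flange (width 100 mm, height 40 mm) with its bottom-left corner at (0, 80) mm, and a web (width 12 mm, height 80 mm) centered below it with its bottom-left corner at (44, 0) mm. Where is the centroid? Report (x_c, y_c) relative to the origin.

Part | A | x̄ᵢ | ȳᵢ | A·x̄ᵢ | A·ȳᵢ
web | 960.00 | 50.00 | 40.00 | 48000.00 | 38400.00
flange | 4000.00 | 50.00 | 100.00 | 200000.00 | 400000.00
Σ | 4960.00 |  |  | 248000.00 | 438400.00
x_c = 248000.00 / 4960.00 = 50.00 mm
y_c = 438400.00 / 4960.00 = 88.39 mm

x_c = 50.00 mm, y_c = 88.39 mm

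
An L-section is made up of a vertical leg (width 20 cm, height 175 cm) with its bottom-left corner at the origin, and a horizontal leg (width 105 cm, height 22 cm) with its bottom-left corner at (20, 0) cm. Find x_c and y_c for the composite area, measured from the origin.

vertical leg: A = 20 × 175 = 3500.00, centroid at (10.00, 87.50).
horizontal leg: A = 105 × 22 = 2310.00, centroid at (72.50, 11.00).
ΣA = 5810.00 cm², ΣAx_c = 202475.00 cm³, ΣAy_c = 331660.00 cm³.
x_c = 202475.00/5810.00 = 34.85 cm; y_c = 331660.00/5810.00 = 57.08 cm.

x_c = 34.85 cm, y_c = 57.08 cm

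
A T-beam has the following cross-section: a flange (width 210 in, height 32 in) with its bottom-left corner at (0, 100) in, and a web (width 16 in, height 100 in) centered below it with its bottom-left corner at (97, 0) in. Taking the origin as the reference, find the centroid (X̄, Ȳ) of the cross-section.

X̄ = 105.00 in, Ȳ = 103.31 in

web: A = 16 × 100 = 1600.00, centroid at (105.00, 50.00).
flange: A = 210 × 32 = 6720.00, centroid at (105.00, 116.00).
ΣA = 8320.00 in²
ΣAX̄ = (1600.00)(105.00) + (6720.00)(105.00) = 873600.00 in³
ΣAȲ = (1600.00)(50.00) + (6720.00)(116.00) = 859520.00 in³
X̄ = 873600.00 / 8320.00 = 105.00 in
Ȳ = 859520.00 / 8320.00 = 103.31 in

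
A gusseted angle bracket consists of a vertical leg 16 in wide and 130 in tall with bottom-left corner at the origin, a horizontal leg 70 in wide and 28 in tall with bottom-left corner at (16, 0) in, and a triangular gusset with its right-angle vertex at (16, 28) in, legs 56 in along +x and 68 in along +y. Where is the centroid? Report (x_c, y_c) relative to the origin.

x_c = 30.72 in, y_c = 43.59 in

vertical leg: A = 16 × 130 = 2080.00, centroid at (8.00, 65.00).
horizontal leg: A = 70 × 28 = 1960.00, centroid at (51.00, 14.00).
gusset: A = ½·56·68 = 1904.00, centroid at (34.67, 50.67).
ΣA = 5944.00 in², ΣAx_c = 182605.33 in³, ΣAy_c = 259109.33 in³.
x_c = 182605.33/5944.00 = 30.72 in; y_c = 259109.33/5944.00 = 43.59 in.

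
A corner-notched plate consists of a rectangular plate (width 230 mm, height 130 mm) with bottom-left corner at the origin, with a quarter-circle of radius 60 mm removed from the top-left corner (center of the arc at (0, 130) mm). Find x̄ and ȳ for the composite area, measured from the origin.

x̄ = 124.35 mm, ȳ = 60.87 mm

plate: A = 230 × 130 = 29900.00, centroid at (115.00, 65.00).
removed quarter-circle: A = −¼π·60² = -2827.43, centroid at (25.46, 104.54).
ΣA = 27072.57 mm², ΣAx̄ = 3366500.00 mm³, ΣAȳ = 1647933.66 mm³.
x̄ = 3366500.00/27072.57 = 124.35 mm; ȳ = 1647933.66/27072.57 = 60.87 mm.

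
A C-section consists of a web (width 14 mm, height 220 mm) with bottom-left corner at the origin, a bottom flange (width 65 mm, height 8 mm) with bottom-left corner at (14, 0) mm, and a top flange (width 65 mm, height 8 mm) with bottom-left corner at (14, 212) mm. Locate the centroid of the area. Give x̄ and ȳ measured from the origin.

x̄ = 16.97 mm, ȳ = 110.00 mm

web: A = 14 × 220 = 3080.00, centroid at (7.00, 110.00).
bottom flange: A = 65 × 8 = 520.00, centroid at (46.50, 4.00).
top flange: A = 65 × 8 = 520.00, centroid at (46.50, 216.00).
ΣA = 4120.00 mm², ΣAx̄ = 69920.00 mm³, ΣAȳ = 453200.00 mm³.
x̄ = 69920.00/4120.00 = 16.97 mm; ȳ = 453200.00/4120.00 = 110.00 mm.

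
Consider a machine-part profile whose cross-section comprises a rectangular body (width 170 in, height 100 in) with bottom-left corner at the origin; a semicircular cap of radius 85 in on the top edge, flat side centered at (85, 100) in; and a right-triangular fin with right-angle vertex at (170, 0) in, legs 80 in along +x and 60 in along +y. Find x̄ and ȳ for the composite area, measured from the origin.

Part | A | x̄ᵢ | ȳᵢ | A·x̄ᵢ | A·ȳᵢ
rectangular body | 17000.00 | 85.00 | 50.00 | 1445000.00 | 850000.00
semicircular top | 11349.00 | 85.00 | 136.08 | 964665.29 | 1544317.01
triangular fin | 2400.00 | 196.67 | 20.00 | 472000.00 | 48000.00
Σ | 30749.00 |  |  | 2881665.29 | 2442317.01
x̄ = 2881665.29 / 30749.00 = 93.72 in
ȳ = 2442317.01 / 30749.00 = 79.43 in

x̄ = 93.72 in, ȳ = 79.43 in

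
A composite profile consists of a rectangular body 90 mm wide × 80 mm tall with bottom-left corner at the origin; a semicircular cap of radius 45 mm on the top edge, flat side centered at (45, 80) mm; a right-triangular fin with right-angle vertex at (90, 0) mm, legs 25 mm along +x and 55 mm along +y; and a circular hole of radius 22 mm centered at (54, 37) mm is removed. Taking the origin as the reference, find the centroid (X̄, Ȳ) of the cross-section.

X̄ = 47.41 mm, Ȳ = 58.61 mm

rectangular body: A = 90 × 80 = 7200.00, centroid at (45.00, 40.00).
semicircular top: A = ½π·45² = 3180.86, centroid at (45.00, 99.10).
triangular fin: A = ½·25·55 = 687.50, centroid at (98.33, 18.33).
hole: A = −π·22² = -1520.53, centroid at (54.00, 37.00).
ΣA = 9547.83 mm², ΣAX̄ = 452634.32 mm³, ΣAȲ = 559563.53 mm³.
X̄ = 452634.32/9547.83 = 47.41 mm; Ȳ = 559563.53/9547.83 = 58.61 mm.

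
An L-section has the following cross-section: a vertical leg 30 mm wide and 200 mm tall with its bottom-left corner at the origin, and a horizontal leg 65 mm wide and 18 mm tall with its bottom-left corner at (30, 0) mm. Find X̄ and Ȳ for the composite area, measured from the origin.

vertical leg: A = 30 × 200 = 6000.00, centroid at (15.00, 100.00).
horizontal leg: A = 65 × 18 = 1170.00, centroid at (62.50, 9.00).
ΣA = 7170.00 mm²
ΣAX̄ = (6000.00)(15.00) + (1170.00)(62.50) = 163125.00 mm³
ΣAȲ = (6000.00)(100.00) + (1170.00)(9.00) = 610530.00 mm³
X̄ = 163125.00 / 7170.00 = 22.75 mm
Ȳ = 610530.00 / 7170.00 = 85.15 mm

X̄ = 22.75 mm, Ȳ = 85.15 mm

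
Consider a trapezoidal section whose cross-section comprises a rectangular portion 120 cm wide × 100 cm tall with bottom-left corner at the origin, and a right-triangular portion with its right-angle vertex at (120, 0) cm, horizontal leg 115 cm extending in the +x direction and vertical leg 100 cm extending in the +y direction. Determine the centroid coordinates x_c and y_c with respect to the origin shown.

x_c = 91.85 cm, y_c = 44.60 cm

rectangular portion: A = 120 × 100 = 12000.00, centroid at (60.00, 50.00).
triangular portion: A = ½·115·100 = 5750.00, centroid at (158.33, 33.33).
ΣA = 17750.00 cm², ΣAx_c = 1630416.67 cm³, ΣAy_c = 791666.67 cm³.
x_c = 1630416.67/17750.00 = 91.85 cm; y_c = 791666.67/17750.00 = 44.60 cm.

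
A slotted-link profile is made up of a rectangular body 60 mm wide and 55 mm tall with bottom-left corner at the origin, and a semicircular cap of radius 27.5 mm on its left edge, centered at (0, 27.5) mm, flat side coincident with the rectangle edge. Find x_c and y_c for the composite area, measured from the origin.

x_c = 18.97 mm, y_c = 27.50 mm

rectangular body: A = 60 × 55 = 3300.00, centroid at (30.00, 27.50).
semicircular end: A = ½π·27.5² = 1187.91, centroid at (-11.67, 27.50).
ΣA = 4487.91 mm²
ΣAx_c = (3300.00)(30.00) + (1187.91)(-11.67) = 85135.42 mm³
ΣAy_c = (3300.00)(27.50) + (1187.91)(27.50) = 123417.65 mm³
x_c = 85135.42 / 4487.91 = 18.97 mm
y_c = 123417.65 / 4487.91 = 27.50 mm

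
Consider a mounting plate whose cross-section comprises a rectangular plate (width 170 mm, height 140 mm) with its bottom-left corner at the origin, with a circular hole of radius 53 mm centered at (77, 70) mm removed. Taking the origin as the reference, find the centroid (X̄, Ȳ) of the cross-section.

X̄ = 89.71 mm, Ȳ = 70.00 mm

plate: A = 170 × 140 = 23800.00, centroid at (85.00, 70.00).
hole: A = −π·53² = -8824.73, centroid at (77.00, 70.00).
ΣA = 14975.27 mm², ΣAX̄ = 1343495.50 mm³, ΣAȲ = 1048268.64 mm³.
X̄ = 1343495.50/14975.27 = 89.71 mm; Ȳ = 1048268.64/14975.27 = 70.00 mm.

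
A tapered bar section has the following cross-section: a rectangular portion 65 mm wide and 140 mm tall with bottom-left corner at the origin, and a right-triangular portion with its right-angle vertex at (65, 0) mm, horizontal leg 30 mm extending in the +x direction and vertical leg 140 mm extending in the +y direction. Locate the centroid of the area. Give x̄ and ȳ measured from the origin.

rectangular portion: A = 65 × 140 = 9100.00, centroid at (32.50, 70.00).
triangular portion: A = ½·30·140 = 2100.00, centroid at (75.00, 46.67).
ΣA = 11200.00 mm², ΣAx̄ = 453250.00 mm³, ΣAȳ = 735000.00 mm³.
x̄ = 453250.00/11200.00 = 40.47 mm; ȳ = 735000.00/11200.00 = 65.62 mm.

x̄ = 40.47 mm, ȳ = 65.62 mm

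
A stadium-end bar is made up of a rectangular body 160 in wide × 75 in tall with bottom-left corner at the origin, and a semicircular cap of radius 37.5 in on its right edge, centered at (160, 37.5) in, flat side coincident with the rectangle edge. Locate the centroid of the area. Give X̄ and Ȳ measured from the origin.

X̄ = 94.91 in, Ȳ = 37.50 in

Part | A | x̄ᵢ | ȳᵢ | A·x̄ᵢ | A·ȳᵢ
rectangular body | 12000.00 | 80.00 | 37.50 | 960000.00 | 450000.00
semicircular end | 2208.93 | 175.92 | 37.50 | 388585.42 | 82834.96
Σ | 14208.93 |  |  | 1348585.42 | 532834.96
X̄ = 1348585.42 / 14208.93 = 94.91 in
Ȳ = 532834.96 / 14208.93 = 37.50 in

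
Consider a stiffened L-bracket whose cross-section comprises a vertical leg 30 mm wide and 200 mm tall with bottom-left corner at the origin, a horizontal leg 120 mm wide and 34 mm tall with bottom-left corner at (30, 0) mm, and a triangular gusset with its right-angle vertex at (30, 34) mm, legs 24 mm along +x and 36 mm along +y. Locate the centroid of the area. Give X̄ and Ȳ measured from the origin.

X̄ = 45.05 mm, Ȳ = 65.57 mm

Part | A | x̄ᵢ | ȳᵢ | A·x̄ᵢ | A·ȳᵢ
vertical leg | 6000.00 | 15.00 | 100.00 | 90000.00 | 600000.00
horizontal leg | 4080.00 | 90.00 | 17.00 | 367200.00 | 69360.00
gusset | 432.00 | 38.00 | 46.00 | 16416.00 | 19872.00
Σ | 10512.00 |  |  | 473616.00 | 689232.00
X̄ = 473616.00 / 10512.00 = 45.05 mm
Ȳ = 689232.00 / 10512.00 = 65.57 mm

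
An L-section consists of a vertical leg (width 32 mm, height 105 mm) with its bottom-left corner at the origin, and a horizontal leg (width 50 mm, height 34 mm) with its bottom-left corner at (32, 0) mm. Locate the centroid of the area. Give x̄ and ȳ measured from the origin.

vertical leg: A = 32 × 105 = 3360.00, centroid at (16.00, 52.50).
horizontal leg: A = 50 × 34 = 1700.00, centroid at (57.00, 17.00).
ΣA = 5060.00 mm², ΣAx̄ = 150660.00 mm³, ΣAȳ = 205300.00 mm³.
x̄ = 150660.00/5060.00 = 29.77 mm; ȳ = 205300.00/5060.00 = 40.57 mm.

x̄ = 29.77 mm, ȳ = 40.57 mm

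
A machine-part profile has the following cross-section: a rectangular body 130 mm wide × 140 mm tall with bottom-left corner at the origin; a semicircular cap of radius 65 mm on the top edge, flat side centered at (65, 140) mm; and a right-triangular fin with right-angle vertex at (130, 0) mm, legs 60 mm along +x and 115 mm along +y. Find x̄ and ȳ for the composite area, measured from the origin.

x̄ = 75.37 mm, ȳ = 89.03 mm

rectangular body: A = 130 × 140 = 18200.00, centroid at (65.00, 70.00).
semicircular top: A = ½π·65² = 6636.61, centroid at (65.00, 167.59).
triangular fin: A = ½·60·115 = 3450.00, centroid at (150.00, 38.33).
ΣA = 28286.61 mm²
ΣAx̄ = (18200.00)(65.00) + (6636.61)(65.00) + (3450.00)(150.00) = 2131879.94 mm³
ΣAȳ = (18200.00)(70.00) + (6636.61)(167.59) + (3450.00)(38.33) = 2518459.36 mm³
x̄ = 2131879.94 / 28286.61 = 75.37 mm
ȳ = 2518459.36 / 28286.61 = 89.03 mm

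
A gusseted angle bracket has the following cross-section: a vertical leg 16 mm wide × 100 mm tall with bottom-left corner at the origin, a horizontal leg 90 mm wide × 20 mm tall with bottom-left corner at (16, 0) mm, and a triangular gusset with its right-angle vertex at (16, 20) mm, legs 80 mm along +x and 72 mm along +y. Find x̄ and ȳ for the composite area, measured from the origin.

x̄ = 39.09 mm, ȳ = 35.78 mm

vertical leg: A = 16 × 100 = 1600.00, centroid at (8.00, 50.00).
horizontal leg: A = 90 × 20 = 1800.00, centroid at (61.00, 10.00).
gusset: A = ½·80·72 = 2880.00, centroid at (42.67, 44.00).
ΣA = 6280.00 mm²
ΣAx̄ = (1600.00)(8.00) + (1800.00)(61.00) + (2880.00)(42.67) = 245480.00 mm³
ΣAȳ = (1600.00)(50.00) + (1800.00)(10.00) + (2880.00)(44.00) = 224720.00 mm³
x̄ = 245480.00 / 6280.00 = 39.09 mm
ȳ = 224720.00 / 6280.00 = 35.78 mm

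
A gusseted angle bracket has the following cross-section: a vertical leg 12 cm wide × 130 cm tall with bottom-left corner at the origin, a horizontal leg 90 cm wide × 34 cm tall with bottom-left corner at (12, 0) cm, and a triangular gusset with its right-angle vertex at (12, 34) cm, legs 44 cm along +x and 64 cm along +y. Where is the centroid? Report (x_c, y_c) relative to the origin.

vertical leg: A = 12 × 130 = 1560.00, centroid at (6.00, 65.00).
horizontal leg: A = 90 × 34 = 3060.00, centroid at (57.00, 17.00).
gusset: A = ½·44·64 = 1408.00, centroid at (26.67, 55.33).
ΣA = 6028.00 cm², ΣAx_c = 221326.67 cm³, ΣAy_c = 231329.33 cm³.
x_c = 221326.67/6028.00 = 36.72 cm; y_c = 231329.33/6028.00 = 38.38 cm.

x_c = 36.72 cm, y_c = 38.38 cm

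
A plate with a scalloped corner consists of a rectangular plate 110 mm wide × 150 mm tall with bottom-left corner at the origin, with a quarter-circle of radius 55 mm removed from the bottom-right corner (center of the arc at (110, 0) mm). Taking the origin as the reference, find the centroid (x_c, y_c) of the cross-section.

x_c = 49.67 mm, y_c = 83.69 mm

plate: A = 110 × 150 = 16500.00, centroid at (55.00, 75.00).
removed quarter-circle: A = −¼π·55² = -2375.83, centroid at (86.66, 23.34).
ΣA = 14124.17 mm²
ΣAx_c = (16500.00)(55.00) + (-2375.83)(86.66) = 701617.09 mm³
ΣAy_c = (16500.00)(75.00) + (-2375.83)(23.34) = 1182041.67 mm³
x_c = 701617.09 / 14124.17 = 49.67 mm
y_c = 1182041.67 / 14124.17 = 83.69 mm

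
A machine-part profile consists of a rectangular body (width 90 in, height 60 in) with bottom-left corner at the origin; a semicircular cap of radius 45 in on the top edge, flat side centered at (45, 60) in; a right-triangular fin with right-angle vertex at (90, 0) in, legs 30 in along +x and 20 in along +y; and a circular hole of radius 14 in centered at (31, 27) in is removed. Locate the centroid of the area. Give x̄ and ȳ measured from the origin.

x̄ = 48.04 in, ȳ = 48.27 in

Part | A | x̄ᵢ | ȳᵢ | A·x̄ᵢ | A·ȳᵢ
rectangular body | 5400.00 | 45.00 | 30.00 | 243000.00 | 162000.00
semicircular top | 3180.86 | 45.00 | 79.10 | 143138.82 | 251601.75
triangular fin | 300.00 | 100.00 | 6.67 | 30000.00 | 2000.00
hole | -615.75 | 31.00 | 27.00 | -19088.32 | -16625.31
Σ | 8265.11 |  |  | 397050.50 | 398976.45
x̄ = 397050.50 / 8265.11 = 48.04 in
ȳ = 398976.45 / 8265.11 = 48.27 in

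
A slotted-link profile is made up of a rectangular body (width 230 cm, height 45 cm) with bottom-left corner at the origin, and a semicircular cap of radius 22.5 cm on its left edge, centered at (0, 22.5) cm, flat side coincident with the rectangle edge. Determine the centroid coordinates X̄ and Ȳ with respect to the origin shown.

X̄ = 106.11 cm, Ȳ = 22.50 cm

rectangular body: A = 230 × 45 = 10350.00, centroid at (115.00, 22.50).
semicircular end: A = ½π·22.5² = 795.22, centroid at (-9.55, 22.50).
ΣA = 11145.22 cm², ΣAX̄ = 1182656.25 cm³, ΣAȲ = 250767.35 cm³.
X̄ = 1182656.25/11145.22 = 106.11 cm; Ȳ = 250767.35/11145.22 = 22.50 cm.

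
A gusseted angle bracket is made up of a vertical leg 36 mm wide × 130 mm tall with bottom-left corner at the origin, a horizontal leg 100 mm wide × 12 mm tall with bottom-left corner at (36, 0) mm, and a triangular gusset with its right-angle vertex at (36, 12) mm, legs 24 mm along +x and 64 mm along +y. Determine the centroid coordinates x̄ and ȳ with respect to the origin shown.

x̄ = 33.28 mm, ȳ = 50.69 mm

vertical leg: A = 36 × 130 = 4680.00, centroid at (18.00, 65.00).
horizontal leg: A = 100 × 12 = 1200.00, centroid at (86.00, 6.00).
gusset: A = ½·24·64 = 768.00, centroid at (44.00, 33.33).
ΣA = 6648.00 mm², ΣAx̄ = 221232.00 mm³, ΣAȳ = 337000.00 mm³.
x̄ = 221232.00/6648.00 = 33.28 mm; ȳ = 337000.00/6648.00 = 50.69 mm.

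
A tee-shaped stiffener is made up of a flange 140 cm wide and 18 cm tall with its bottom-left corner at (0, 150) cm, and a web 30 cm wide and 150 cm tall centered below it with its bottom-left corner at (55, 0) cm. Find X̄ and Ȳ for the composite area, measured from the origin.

X̄ = 70.00 cm, Ȳ = 105.15 cm

Part | A | x̄ᵢ | ȳᵢ | A·x̄ᵢ | A·ȳᵢ
web | 4500.00 | 70.00 | 75.00 | 315000.00 | 337500.00
flange | 2520.00 | 70.00 | 159.00 | 176400.00 | 400680.00
Σ | 7020.00 |  |  | 491400.00 | 738180.00
X̄ = 491400.00 / 7020.00 = 70.00 cm
Ȳ = 738180.00 / 7020.00 = 105.15 cm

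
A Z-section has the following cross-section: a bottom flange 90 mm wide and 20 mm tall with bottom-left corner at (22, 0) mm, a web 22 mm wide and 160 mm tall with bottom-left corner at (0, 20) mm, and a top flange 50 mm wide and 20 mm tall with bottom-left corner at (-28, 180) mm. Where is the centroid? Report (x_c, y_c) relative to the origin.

bottom flange: A = 90 × 20 = 1800.00, centroid at (67.00, 10.00).
web: A = 22 × 160 = 3520.00, centroid at (11.00, 100.00).
top flange: A = 50 × 20 = 1000.00, centroid at (-3.00, 190.00).
ΣA = 6320.00 mm², ΣAx_c = 156320.00 mm³, ΣAy_c = 560000.00 mm³.
x_c = 156320.00/6320.00 = 24.73 mm; y_c = 560000.00/6320.00 = 88.61 mm.

x_c = 24.73 mm, y_c = 88.61 mm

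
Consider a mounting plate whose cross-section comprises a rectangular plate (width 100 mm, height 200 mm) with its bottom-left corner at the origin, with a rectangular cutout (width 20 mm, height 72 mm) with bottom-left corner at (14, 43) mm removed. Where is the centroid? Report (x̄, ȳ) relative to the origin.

x̄ = 52.02 mm, ȳ = 101.63 mm

plate: A = 100 × 200 = 20000.00, centroid at (50.00, 100.00).
hole: A = −(20 × 72) = -1440.00, centroid at (24.00, 79.00).
ΣA = 18560.00 mm², ΣAx̄ = 965440.00 mm³, ΣAȳ = 1886240.00 mm³.
x̄ = 965440.00/18560.00 = 52.02 mm; ȳ = 1886240.00/18560.00 = 101.63 mm.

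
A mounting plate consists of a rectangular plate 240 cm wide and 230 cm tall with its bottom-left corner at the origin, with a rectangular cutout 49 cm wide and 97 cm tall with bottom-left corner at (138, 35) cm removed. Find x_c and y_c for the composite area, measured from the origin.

x_c = 116.00 cm, y_c = 117.97 cm

plate: A = 240 × 230 = 55200.00, centroid at (120.00, 115.00).
hole: A = −(49 × 97) = -4753.00, centroid at (162.50, 83.50).
ΣA = 50447.00 cm², ΣAx_c = 5851637.50 cm³, ΣAy_c = 5951124.50 cm³.
x_c = 5851637.50/50447.00 = 116.00 cm; y_c = 5951124.50/50447.00 = 117.97 cm.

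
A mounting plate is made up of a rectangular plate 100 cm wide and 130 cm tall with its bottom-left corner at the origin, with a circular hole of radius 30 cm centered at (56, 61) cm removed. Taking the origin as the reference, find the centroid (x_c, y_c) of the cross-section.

x_c = 48.33 cm, y_c = 66.11 cm

Part | A | x̄ᵢ | ȳᵢ | A·x̄ᵢ | A·ȳᵢ
plate | 13000.00 | 50.00 | 65.00 | 650000.00 | 845000.00
hole | -2827.43 | 56.00 | 61.00 | -158336.27 | -172473.44
Σ | 10172.57 |  |  | 491663.73 | 672526.56
x_c = 491663.73 / 10172.57 = 48.33 cm
y_c = 672526.56 / 10172.57 = 66.11 cm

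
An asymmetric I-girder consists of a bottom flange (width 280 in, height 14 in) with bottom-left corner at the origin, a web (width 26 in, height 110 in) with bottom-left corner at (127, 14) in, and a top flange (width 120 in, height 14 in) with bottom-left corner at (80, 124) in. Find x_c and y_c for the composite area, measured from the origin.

x_c = 140.00 in, y_c = 52.58 in

bottom flange: A = 280 × 14 = 3920.00, centroid at (140.00, 7.00).
web: A = 26 × 110 = 2860.00, centroid at (140.00, 69.00).
top flange: A = 120 × 14 = 1680.00, centroid at (140.00, 131.00).
ΣA = 8460.00 in²
ΣAx_c = (3920.00)(140.00) + (2860.00)(140.00) + (1680.00)(140.00) = 1184400.00 in³
ΣAy_c = (3920.00)(7.00) + (2860.00)(69.00) + (1680.00)(131.00) = 444860.00 in³
x_c = 1184400.00 / 8460.00 = 140.00 in
y_c = 444860.00 / 8460.00 = 52.58 in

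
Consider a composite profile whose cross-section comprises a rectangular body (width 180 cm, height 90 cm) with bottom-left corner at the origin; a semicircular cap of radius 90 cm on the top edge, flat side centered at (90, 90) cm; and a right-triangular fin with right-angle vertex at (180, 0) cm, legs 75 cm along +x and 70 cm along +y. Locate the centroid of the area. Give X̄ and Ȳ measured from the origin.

X̄ = 99.57 cm, Ȳ = 76.75 cm

rectangular body: A = 180 × 90 = 16200.00, centroid at (90.00, 45.00).
semicircular top: A = ½π·90² = 12723.45, centroid at (90.00, 128.20).
triangular fin: A = ½·75·70 = 2625.00, centroid at (205.00, 23.33).
ΣA = 31548.45 cm²
ΣAX̄ = (16200.00)(90.00) + (12723.45)(90.00) + (2625.00)(205.00) = 3141235.52 cm³
ΣAȲ = (16200.00)(45.00) + (12723.45)(128.20) + (2625.00)(23.33) = 2421360.52 cm³
X̄ = 3141235.52 / 31548.45 = 99.57 cm
Ȳ = 2421360.52 / 31548.45 = 76.75 cm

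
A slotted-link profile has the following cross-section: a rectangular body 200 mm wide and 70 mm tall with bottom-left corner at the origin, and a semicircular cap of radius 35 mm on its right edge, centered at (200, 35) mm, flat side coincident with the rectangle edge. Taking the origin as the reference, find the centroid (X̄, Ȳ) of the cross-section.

rectangular body: A = 200 × 70 = 14000.00, centroid at (100.00, 35.00).
semicircular end: A = ½π·35² = 1924.23, centroid at (214.85, 35.00).
ΣA = 15924.23 mm²
ΣAX̄ = (14000.00)(100.00) + (1924.23)(214.85) = 1813428.43 mm³
ΣAȲ = (14000.00)(35.00) + (1924.23)(35.00) = 557347.89 mm³
X̄ = 1813428.43 / 15924.23 = 113.88 mm
Ȳ = 557347.89 / 15924.23 = 35.00 mm

X̄ = 113.88 mm, Ȳ = 35.00 mm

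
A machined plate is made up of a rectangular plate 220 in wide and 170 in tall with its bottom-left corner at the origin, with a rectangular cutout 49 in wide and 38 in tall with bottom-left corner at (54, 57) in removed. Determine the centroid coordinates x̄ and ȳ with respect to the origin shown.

x̄ = 111.65 in, ȳ = 85.47 in

plate: A = 220 × 170 = 37400.00, centroid at (110.00, 85.00).
hole: A = −(49 × 38) = -1862.00, centroid at (78.50, 76.00).
ΣA = 35538.00 in²
ΣAx̄ = (37400.00)(110.00) + (-1862.00)(78.50) = 3967833.00 in³
ΣAȳ = (37400.00)(85.00) + (-1862.00)(76.00) = 3037488.00 in³
x̄ = 3967833.00 / 35538.00 = 111.65 in
ȳ = 3037488.00 / 35538.00 = 85.47 in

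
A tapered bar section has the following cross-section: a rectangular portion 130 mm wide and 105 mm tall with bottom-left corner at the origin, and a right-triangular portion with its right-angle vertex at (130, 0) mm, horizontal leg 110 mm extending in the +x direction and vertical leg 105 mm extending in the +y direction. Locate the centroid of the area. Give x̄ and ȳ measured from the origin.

rectangular portion: A = 130 × 105 = 13650.00, centroid at (65.00, 52.50).
triangular portion: A = ½·110·105 = 5775.00, centroid at (166.67, 35.00).
ΣA = 19425.00 mm², ΣAx̄ = 1849750.00 mm³, ΣAȳ = 918750.00 mm³.
x̄ = 1849750.00/19425.00 = 95.23 mm; ȳ = 918750.00/19425.00 = 47.30 mm.

x̄ = 95.23 mm, ȳ = 47.30 mm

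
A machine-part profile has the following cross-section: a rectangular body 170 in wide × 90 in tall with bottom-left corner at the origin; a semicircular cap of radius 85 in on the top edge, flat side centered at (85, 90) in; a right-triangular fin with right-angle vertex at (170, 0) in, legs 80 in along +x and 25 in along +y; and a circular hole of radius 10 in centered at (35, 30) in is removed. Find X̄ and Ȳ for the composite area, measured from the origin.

Part | A | x̄ᵢ | ȳᵢ | A·x̄ᵢ | A·ȳᵢ
rectangular body | 15300.00 | 85.00 | 45.00 | 1300500.00 | 688500.00
semicircular top | 11349.00 | 85.00 | 126.08 | 964665.29 | 1430826.98
triangular fin | 1000.00 | 196.67 | 8.33 | 196666.67 | 8333.33
hole | -314.16 | 35.00 | 30.00 | -10995.57 | -9424.78
Σ | 27334.84 |  |  | 2450836.39 | 2118235.53
X̄ = 2450836.39 / 27334.84 = 89.66 in
Ȳ = 2118235.53 / 27334.84 = 77.49 in

X̄ = 89.66 in, Ȳ = 77.49 in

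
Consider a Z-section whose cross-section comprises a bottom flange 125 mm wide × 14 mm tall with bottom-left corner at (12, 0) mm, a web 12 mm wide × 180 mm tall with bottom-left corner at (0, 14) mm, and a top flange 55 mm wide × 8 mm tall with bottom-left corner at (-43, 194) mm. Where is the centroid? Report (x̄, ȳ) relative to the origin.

bottom flange: A = 125 × 14 = 1750.00, centroid at (74.50, 7.00).
web: A = 12 × 180 = 2160.00, centroid at (6.00, 104.00).
top flange: A = 55 × 8 = 440.00, centroid at (-15.50, 198.00).
ΣA = 4350.00 mm², ΣAx̄ = 136515.00 mm³, ΣAȳ = 324010.00 mm³.
x̄ = 136515.00/4350.00 = 31.38 mm; ȳ = 324010.00/4350.00 = 74.49 mm.

x̄ = 31.38 mm, ȳ = 74.49 mm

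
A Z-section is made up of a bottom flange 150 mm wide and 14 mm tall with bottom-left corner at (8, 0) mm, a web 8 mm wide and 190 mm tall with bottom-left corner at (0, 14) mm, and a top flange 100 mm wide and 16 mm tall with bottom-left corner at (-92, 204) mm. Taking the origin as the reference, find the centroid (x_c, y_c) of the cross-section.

x_c = 21.68 mm, y_c = 99.54 mm

Part | A | x̄ᵢ | ȳᵢ | A·x̄ᵢ | A·ȳᵢ
bottom flange | 2100.00 | 83.00 | 7.00 | 174300.00 | 14700.00
web | 1520.00 | 4.00 | 109.00 | 6080.00 | 165680.00
top flange | 1600.00 | -42.00 | 212.00 | -67200.00 | 339200.00
Σ | 5220.00 |  |  | 113180.00 | 519580.00
x_c = 113180.00 / 5220.00 = 21.68 mm
y_c = 519580.00 / 5220.00 = 99.54 mm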